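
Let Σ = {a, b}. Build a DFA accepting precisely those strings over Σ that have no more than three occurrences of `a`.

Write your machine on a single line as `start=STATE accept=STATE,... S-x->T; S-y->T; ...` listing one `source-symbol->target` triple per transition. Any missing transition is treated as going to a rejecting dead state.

Only the number of `a`s matters, and only up to 4. Make a chain S0 → S1 → S2 → S3 → S4 advanced by each `a` (with S4 absorbing); every other symbol self-loops. The accepting set is {S0, S1, S2, S3}.
5 states suffice.
        a   b  
>* S0   S1  S0 
 * S1   S2  S1 
 * S2   S3  S2 
 * S3   S4  S3 
   S4   S4  S4 
(> = start, * = accepting)

start=S0; accept=S0,S1,S2,S3; S0-a->S1; S0-b->S0; S1-a->S2; S1-b->S1; S2-a->S3; S2-b->S2; S3-a->S4; S3-b->S3; S4-a->S4; S4-b->S4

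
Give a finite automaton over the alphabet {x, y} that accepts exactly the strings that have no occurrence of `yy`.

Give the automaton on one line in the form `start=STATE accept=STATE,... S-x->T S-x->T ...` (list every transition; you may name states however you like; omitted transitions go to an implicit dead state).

start=s0 accept=s0,s1 s0-x->s0 s0-y->s1 s1-x->s0 s1-y->s2 s2-x->s2 s2-y->s2

This is the complement of 'contains `yy`'. Use the same substring-matching states — s0 through s2 holding how much of `yy` has just been matched — but flip the accepting set: everything except the trap s2 accepts.
With 3 states:
        x   y  
>* s0   s0  s1 
 * s1   s0  s2 
   s2   s2  s2 
(> = start, * = accepting)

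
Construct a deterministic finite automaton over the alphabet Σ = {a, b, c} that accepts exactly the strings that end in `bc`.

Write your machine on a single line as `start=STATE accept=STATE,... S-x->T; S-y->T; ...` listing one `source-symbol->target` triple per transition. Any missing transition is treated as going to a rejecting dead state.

start=q0; accept=q2; q0-a->q0; q0-b->q1; q0-c->q0; q1-a->q0; q1-b->q1; q1-c->q2; q2-a->q0; q2-b->q1; q2-c->q0

Let each state record the length of the longest suffix of the input read so far that is also a prefix of `bc`. q1 means the last symbol is `b`; q2 means the last 2 symbols are `bc`. Accept only at q2, where the string currently ends in `bc`.
3 states suffice.
        a   b   c  
>  q0   q0  q1  q0 
   q1   q0  q1  q2 
 * q2   q0  q1  q0 
(> = start, * = accepting)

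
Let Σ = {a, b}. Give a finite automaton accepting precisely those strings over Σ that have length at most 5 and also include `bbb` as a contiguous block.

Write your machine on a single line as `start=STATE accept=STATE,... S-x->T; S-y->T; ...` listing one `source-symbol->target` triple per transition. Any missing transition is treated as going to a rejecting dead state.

start=q0; accept=q9,q11,q12; q0-a->q1; q0-b->q2; q1-a->q3; q1-b->q4; q2-a->q3; q2-b->q5; q3-a->q6; q3-b->q7; q4-a->q6; q4-b->q8; q5-a->q6; q5-b->q9; q6-a->q6; q6-b->q6; q7-a->q6; q7-b->q10; q8-a->q6; q8-b->q11; q9-a->q11; q9-b->q11; q10-a->q6; q10-b->q12; q11-a->q12; q11-b->q12; q12-a->q6; q12-b->q6

Run two small machines in parallel and take their product. One (7 states) tracks the input length, saturating at 6; the other (4 states) tracks whether and how much of `bbb` has been seen. Each combined state is a pair, one component from each; accept when both components accept. After merging equivalent states the machine shrinks.
With 13 states:
          a    b  
>  q0     q1   q2 
   q1     q3   q4 
   q2     q3   q5 
   q3     q6   q7 
   q4     q6   q8 
   q5     q6   q9 
   q6     q6   q6 
   q7     q6  q10 
   q8     q6  q11 
 * q9    q11  q11 
   q10    q6  q12 
 * q11   q12  q12 
 * q12    q6   q6 
(> = start, * = accepting)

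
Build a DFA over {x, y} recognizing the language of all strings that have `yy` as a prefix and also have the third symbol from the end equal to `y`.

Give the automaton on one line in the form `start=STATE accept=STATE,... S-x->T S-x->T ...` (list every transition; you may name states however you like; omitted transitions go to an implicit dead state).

Run two small machines in parallel and take their product. One (4 states) tracks whether the input so far still matches the prefix `yy`; the other (15 states) tracks the last 3 symbols read. Each combined state is a pair, one component from each; accept when both components accept.
With 23 states:
          x    y  
>  S0     S1   S2 
   S1     S3   S4 
   S2     S5   S6 
   S3     S7   S8 
   S4     S9  S10 
   S5    S11  S12 
   S6    S13  S14 
   S7     S7   S8 
   S8     S9  S10 
   S9    S11  S12 
   S10   S15  S16 
   S11    S7   S8 
   S12    S9  S10 
 * S13   S17  S18 
 * S14   S13  S14 
   S15   S11  S12 
   S16   S15  S16 
 * S17   S19  S20 
 * S18   S21  S22 
   S19   S19  S20 
   S20   S21  S22 
   S21   S17  S18 
   S22   S13  S14 
(> = start, * = accepting)

start=S0 accept=S13,S14,S17,S18 S0-x->S1 S0-y->S2 S1-x->S3 S1-y->S4 S2-x->S5 S2-y->S6 S3-x->S7 S3-y->S8 S4-x->S9 S4-y->S10 S5-x->S11 S5-y->S12 S6-x->S13 S6-y->S14 S7-x->S7 S7-y->S8 S8-x->S9 S8-y->S10 S9-x->S11 S9-y->S12 S10-x->S15 S10-y->S16 S11-x->S7 S11-y->S8 S12-x->S9 S12-y->S10 S13-x->S17 S13-y->S18 S14-x->S13 S14-y->S14 S15-x->S11 S15-y->S12 S16-x->S15 S16-y->S16 S17-x->S19 S17-y->S20 S18-x->S21 S18-y->S22 S19-x->S19 S19-y->S20 S20-x->S21 S20-y->S22 S21-x->S17 S21-y->S18 S22-x->S13 S22-y->S14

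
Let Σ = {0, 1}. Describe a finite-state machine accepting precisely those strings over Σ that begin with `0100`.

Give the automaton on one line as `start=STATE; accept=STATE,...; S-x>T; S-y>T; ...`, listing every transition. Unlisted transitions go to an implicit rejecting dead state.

Walk along `0100` while the input agrees: from s0 take `0` to s1, and so on. Any deviation drops to the rejecting sink s5. Once s4 is reached the prefix is confirmed and every continuation is accepted.
A 6-state machine:
        0   1  
>  s0   s1  s5 
   s1   s5  s2 
   s2   s3  s5 
   s3   s4  s5 
 * s4   s4  s4 
   s5   s5  s5 
(> = start, * = accepting)

start=s0; accept=s4; s0-0>s1; s0-1>s5; s1-0>s5; s1-1>s2; s2-0>s3; s2-1>s5; s3-0>s4; s3-1>s5; s4-0>s4; s4-1>s4; s5-0>s5; s5-1>s5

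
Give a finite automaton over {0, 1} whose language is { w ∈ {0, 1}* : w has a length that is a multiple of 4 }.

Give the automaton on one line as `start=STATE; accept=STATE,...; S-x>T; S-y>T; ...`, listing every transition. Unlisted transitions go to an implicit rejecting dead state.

Only the length mod 4 matters, so use a 4-cycle: from any state, every input symbol moves to the next state, wrapping q3 back to q0. Mark q0 accepting.
A 4-state machine:
        0   1  
>* q0   q1  q1 
   q1   q2  q2 
   q2   q3  q3 
   q3   q0  q0 
(> = start, * = accepting)

start=q0; accept=q0; q0-0>q1; q0-1>q1; q1-0>q2; q1-1>q2; q2-0>q3; q2-1>q3; q3-0>q0; q3-1>q0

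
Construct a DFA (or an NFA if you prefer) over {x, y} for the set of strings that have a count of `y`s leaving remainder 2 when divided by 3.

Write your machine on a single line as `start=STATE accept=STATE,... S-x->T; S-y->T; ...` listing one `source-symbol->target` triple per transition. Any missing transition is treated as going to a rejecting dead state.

The only thing that matters is how many `y`s have appeared, reduced mod 3. Use one state per residue: s0 for 0, …, s2 for 2. Reading `y` moves to the next residue; anything else stays put. s2 is accepting.
With 3 states:
        x   y  
>  s0   s0  s1 
   s1   s1  s2 
 * s2   s2  s0 
(> = start, * = accepting)

start=s0; accept=s2; s0-x->s0; s0-y->s1; s1-x->s1; s1-y->s2; s2-x->s2; s2-y->s0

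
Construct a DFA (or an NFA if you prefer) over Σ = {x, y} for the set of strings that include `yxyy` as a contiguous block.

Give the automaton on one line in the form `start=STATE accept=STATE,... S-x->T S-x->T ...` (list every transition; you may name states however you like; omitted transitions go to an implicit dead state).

start=A accept=E A-x->A A-y->B B-x->C B-y->B C-x->A C-y->D D-x->C D-y->E E-x->E E-y->E

Track how much of `yxyy` has been matched so far: state A is no progress, E is the absorbing accept state reached once `yxyy` has occurred. Intermediate states record partial matches; on a mismatch, fall back to the longest reusable overlap.
5 states suffice.
       x  y 
>  A   A  B 
   B   C  B 
   C   A  D 
   D   C  E 
 * E   E  E 
(> = start, * = accepting)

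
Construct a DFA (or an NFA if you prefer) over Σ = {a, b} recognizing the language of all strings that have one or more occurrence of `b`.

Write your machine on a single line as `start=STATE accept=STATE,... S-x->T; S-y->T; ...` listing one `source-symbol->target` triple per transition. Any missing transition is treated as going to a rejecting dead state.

Count `b`s, saturating at 2: state s0 means no `b` yet, s1 means one `b` seen, s2 means more than one. Each `b` increments (capped at s2); other symbols loop. Accept from {s1, s2}.
With 3 states:
        a   b  
>  s0   s0  s1 
 * s1   s1  s2 
 * s2   s2  s2 
(> = start, * = accepting)

start=s0; accept=s1,s2; s0-a->s0; s0-b->s1; s1-a->s1; s1-b->s2; s2-a->s2; s2-b->s2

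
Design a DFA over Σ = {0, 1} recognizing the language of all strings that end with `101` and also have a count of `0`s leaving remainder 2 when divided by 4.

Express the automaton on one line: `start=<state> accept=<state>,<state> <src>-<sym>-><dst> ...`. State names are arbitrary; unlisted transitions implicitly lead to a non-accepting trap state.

start=S0 accept=S6 S0-0->S1 S0-1->S0 S1-0->S2 S1-1->S3 S2-0->S4 S2-1->S2 S3-0->S5 S3-1->S3 S4-0->S0 S4-1->S4 S5-0->S4 S5-1->S6 S6-0->S4 S6-1->S2

Run two small machines in parallel and take their product. The first has 4 states tracking how much of the suffix `101` has currently been matched; the second has 4 states tracking the count of `0`s modulo 4. A product state is a pair (one from each), accepting exactly when both do. After merging equivalent states the machine shrinks.
With 7 states:
        0   1  
>  S0   S1  S0 
   S1   S2  S3 
   S2   S4  S2 
   S3   S5  S3 
   S4   S0  S4 
   S5   S4  S6 
 * S6   S4  S2 
(> = start, * = accepting)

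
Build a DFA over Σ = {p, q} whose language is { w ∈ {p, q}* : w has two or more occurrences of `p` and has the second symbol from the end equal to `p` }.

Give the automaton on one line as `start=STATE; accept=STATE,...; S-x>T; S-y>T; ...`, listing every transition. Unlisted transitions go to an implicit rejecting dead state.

Build one automaton per condition and run them in lockstep. One (4 states) tracks the count of `p`s, saturating at 3; the other (7 states) tracks the last 2 symbols read. Each combined state is a pair, one component from each; accept when both components accept.
          p    q  
>  s0     s1   s2 
   s1     s3   s4 
   s2     s5   s6 
 * s3     s7   s8 
   s4     s9  s10 
   s5     s3   s4 
   s6     s5   s6 
 * s7     s7  s11 
 * s8    s12  s13 
   s9     s7   s8 
   s10    s9  s10 
 * s11   s12  s14 
   s12    s7  s11 
   s13   s12  s13 
   s14   s12  s14 
(> = start, * = accepting)

start=s0; accept=s3,s7,s8,s11; s0-p>s1; s0-q>s2; s1-p>s3; s1-q>s4; s2-p>s5; s2-q>s6; s3-p>s7; s3-q>s8; s4-p>s9; s4-q>s10; s5-p>s3; s5-q>s4; s6-p>s5; s6-q>s6; s7-p>s7; s7-q>s11; s8-p>s12; s8-q>s13; s9-p>s7; s9-q>s8; s10-p>s9; s10-q>s10; s11-p>s12; s11-q>s14; s12-p>s7; s12-q>s11; s13-p>s12; s13-q>s13; s14-p>s12; s14-q>s14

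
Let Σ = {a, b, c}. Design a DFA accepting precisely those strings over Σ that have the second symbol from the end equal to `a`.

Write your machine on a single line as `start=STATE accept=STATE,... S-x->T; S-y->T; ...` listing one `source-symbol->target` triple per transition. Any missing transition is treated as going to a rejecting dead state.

Because acceptance depends on a position counted from the end, the machine has to buffer the most recent 2 symbols. Make each state the string of the last up-to-2 symbols read; on input `x` shift the window left and append `x`. Accept when the buffered window has length 2 and begins with `a`.
A 13-state machine:
          a    b    c  
>  q0     q1   q2   q3 
   q1     q4   q5   q6 
   q2     q7   q8   q9 
   q3    q10  q11  q12 
 * q4     q4   q5   q6 
 * q5     q7   q8   q9 
 * q6    q10  q11  q12 
   q7     q4   q5   q6 
   q8     q7   q8   q9 
   q9    q10  q11  q12 
   q10    q4   q5   q6 
   q11    q7   q8   q9 
   q12   q10  q11  q12 
(> = start, * = accepting)

start=q0; accept=q4,q5,q6; q0-a->q1; q0-b->q2; q0-c->q3; q1-a->q4; q1-b->q5; q1-c->q6; q2-a->q7; q2-b->q8; q2-c->q9; q3-a->q10; q3-b->q11; q3-c->q12; q4-a->q4; q4-b->q5; q4-c->q6; q5-a->q7; q5-b->q8; q5-c->q9; q6-a->q10; q6-b->q11; q6-c->q12; q7-a->q4; q7-b->q5; q7-c->q6; q8-a->q7; q8-b->q8; q8-c->q9; q9-a->q10; q9-b->q11; q9-c->q12; q10-a->q4; q10-b->q5; q10-c->q6; q11-a->q7; q11-b->q8; q11-c->q9; q12-a->q10; q12-b->q11; q12-c->q12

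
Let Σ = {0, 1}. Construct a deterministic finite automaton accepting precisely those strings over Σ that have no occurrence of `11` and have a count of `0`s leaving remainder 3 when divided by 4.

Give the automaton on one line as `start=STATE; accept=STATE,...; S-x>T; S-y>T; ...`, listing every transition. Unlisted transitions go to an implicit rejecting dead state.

start=S0; accept=S6,S9; S0-0>S1; S0-1>S2; S1-0>S3; S1-1>S4; S2-0>S1; S2-1>S5; S3-0>S6; S3-1>S7; S4-0>S3; S4-1>S8; S5-0>S8; S5-1>S5; S6-0>S0; S6-1>S9; S7-0>S6; S7-1>S10; S8-0>S10; S8-1>S8; S9-0>S0; S9-1>S11; S10-0>S11; S10-1>S10; S11-0>S5; S11-1>S11

Build one automaton per condition and run them in lockstep. The first has 3 states tracking partial matches of the forbidden pattern `11`; the second has 4 states tracking the count of `0`s modulo 4. A product state is a pair (one from each), accepting exactly when both do.
With 12 states:
          0    1  
>  S0     S1   S2 
   S1     S3   S4 
   S2     S1   S5 
   S3     S6   S7 
   S4     S3   S8 
   S5     S8   S5 
 * S6     S0   S9 
   S7     S6  S10 
   S8    S10   S8 
 * S9     S0  S11 
   S10   S11  S10 
   S11    S5  S11 
(> = start, * = accepting)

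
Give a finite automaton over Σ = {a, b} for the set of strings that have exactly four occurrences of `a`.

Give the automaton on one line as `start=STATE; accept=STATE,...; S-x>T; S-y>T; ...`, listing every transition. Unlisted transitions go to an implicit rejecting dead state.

start=S0; accept=S4; S0-a>S1; S0-b>S0; S1-a>S2; S1-b>S1; S2-a>S3; S2-b>S2; S3-a>S4; S3-b>S3; S4-a>S5; S4-b>S4; S5-a>S5; S5-b>S5

Count `a`s, saturating at 5: states S0 through S4 mean 0 through 4 `a`s seen; S5 means more than 4. Each `a` increments (capped at S5); other symbols loop. Accept from {S4}.
6 states suffice.
        a   b  
>  S0   S1  S0 
   S1   S2  S1 
   S2   S3  S2 
   S3   S4  S3 
 * S4   S5  S4 
   S5   S5  S5 
(> = start, * = accepting)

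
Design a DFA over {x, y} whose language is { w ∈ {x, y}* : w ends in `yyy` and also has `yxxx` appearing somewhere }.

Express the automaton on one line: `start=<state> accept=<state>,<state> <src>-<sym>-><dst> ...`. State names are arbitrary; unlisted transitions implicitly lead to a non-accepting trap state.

Run two small machines in parallel and take their product. One (4 states) tracks how much of the suffix `yyy` has currently been matched; the other (5 states) tracks whether and how much of `yxxx` has been seen. Each combined state is a pair, one component from each; accept when both components accept.
A 10-state machine:
        x   y  
>  S0   S0  S1 
   S1   S2  S3 
   S2   S4  S1 
   S3   S2  S5 
   S4   S6  S1 
   S5   S2  S5 
   S6   S6  S7 
   S7   S6  S8 
   S8   S6  S9 
 * S9   S6  S9 
(> = start, * = accepting)

start=S0 accept=S9 S0-x->S0 S0-y->S1 S1-x->S2 S1-y->S3 S2-x->S4 S2-y->S1 S3-x->S2 S3-y->S5 S4-x->S6 S4-y->S1 S5-x->S2 S5-y->S5 S6-x->S6 S6-y->S7 S7-x->S6 S7-y->S8 S8-x->S6 S8-y->S9 S9-x->S6 S9-y->S9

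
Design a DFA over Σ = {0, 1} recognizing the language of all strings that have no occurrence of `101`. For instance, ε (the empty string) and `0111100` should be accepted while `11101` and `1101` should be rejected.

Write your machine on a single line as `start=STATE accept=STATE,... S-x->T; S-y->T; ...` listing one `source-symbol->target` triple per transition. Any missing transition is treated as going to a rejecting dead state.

This is the complement of 'contains `101`'. Use the same substring-matching states — q0 through q3 holding how much of `101` has just been matched — but flip the accepting set: everything except the trap q3 accepts.
        0   1  
>* q0   q0  q1 
 * q1   q2  q1 
 * q2   q0  q3 
   q3   q3  q3 
(> = start, * = accepting)

start=q0; accept=q0,q1,q2; q0-0->q0; q0-1->q1; q1-0->q2; q1-1->q1; q2-0->q0; q2-1->q3; q3-0->q3; q3-1->q3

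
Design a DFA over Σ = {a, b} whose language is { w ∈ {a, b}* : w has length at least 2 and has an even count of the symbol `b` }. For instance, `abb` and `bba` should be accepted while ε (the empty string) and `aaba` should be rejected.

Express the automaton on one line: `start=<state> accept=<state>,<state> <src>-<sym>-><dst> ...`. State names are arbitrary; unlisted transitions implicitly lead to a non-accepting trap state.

Build one automaton per condition and run them in lockstep. One (4 states) tracks the input length, saturating at 3; the other (2 states) tracks the count of `b`s modulo 2. Each combined state is a pair, one component from each; accept when both components accept.
With 7 states:
        a   b  
>  s0   s1  s2 
   s1   s3  s4 
   s2   s4  s3 
 * s3   s5  s6 
   s4   s6  s5 
 * s5   s5  s6 
   s6   s6  s5 
(> = start, * = accepting)

start=s0 accept=s3,s5 s0-a->s1 s0-b->s2 s1-a->s3 s1-b->s4 s2-a->s4 s2-b->s3 s3-a->s5 s3-b->s6 s4-a->s6 s4-b->s5 s5-a->s5 s5-b->s6 s6-a->s6 s6-b->s5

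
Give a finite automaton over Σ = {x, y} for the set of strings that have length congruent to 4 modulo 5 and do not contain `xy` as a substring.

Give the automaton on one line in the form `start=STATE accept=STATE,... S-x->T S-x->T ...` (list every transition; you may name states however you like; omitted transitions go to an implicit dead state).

Run two small machines in parallel and take their product. One (5 states) tracks the input length modulo 5; the other (3 states) tracks partial matches of the forbidden pattern `xy`. Each combined state is a pair, one component from each; accept when both components accept.
A 15-state machine:
          x    y  
>  S0     S1   S2 
   S1     S3   S4 
   S2     S3   S5 
   S3     S6   S7 
   S4     S7   S7 
   S5     S6   S8 
   S6     S9  S10 
   S7    S10  S10 
   S8     S9  S11 
 * S9    S12  S13 
   S10   S13  S13 
 * S11   S12   S0 
   S12    S1  S14 
   S13   S14  S14 
   S14    S4   S4 
(> = start, * = accepting)

start=S0 accept=S9,S11 S0-x->S1 S0-y->S2 S1-x->S3 S1-y->S4 S2-x->S3 S2-y->S5 S3-x->S6 S3-y->S7 S4-x->S7 S4-y->S7 S5-x->S6 S5-y->S8 S6-x->S9 S6-y->S10 S7-x->S10 S7-y->S10 S8-x->S9 S8-y->S11 S9-x->S12 S9-y->S13 S10-x->S13 S10-y->S13 S11-x->S12 S11-y->S0 S12-x->S1 S12-y->S14 S13-x->S14 S13-y->S14 S14-x->S4 S14-y->S4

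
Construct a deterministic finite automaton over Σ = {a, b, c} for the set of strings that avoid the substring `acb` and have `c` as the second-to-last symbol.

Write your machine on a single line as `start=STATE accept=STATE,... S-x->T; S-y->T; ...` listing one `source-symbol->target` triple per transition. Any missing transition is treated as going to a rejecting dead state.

start=q0; accept=q10,q11,q12; q0-a->q1; q0-b->q2; q0-c->q3; q1-a->q4; q1-b->q5; q1-c->q6; q2-a->q7; q2-b->q8; q2-c->q9; q3-a->q10; q3-b->q11; q3-c->q12; q4-a->q4; q4-b->q5; q4-c->q6; q5-a->q7; q5-b->q8; q5-c->q9; q6-a->q10; q6-b->q13; q6-c->q12; q7-a->q4; q7-b->q5; q7-c->q6; q8-a->q7; q8-b->q8; q8-c->q9; q9-a->q10; q9-b->q11; q9-c->q12; q10-a->q4; q10-b->q5; q10-c->q6; q11-a->q7; q11-b->q8; q11-c->q9; q12-a->q10; q12-b->q11; q12-c->q12; q13-a->q14; q13-b->q15; q13-c->q16; q14-a->q17; q14-b->q18; q14-c->q19; q15-a->q14; q15-b->q15; q15-c->q16; q16-a->q20; q16-b->q13; q16-c->q21; q17-a->q17; q17-b->q18; q17-c->q19; q18-a->q14; q18-b->q15; q18-c->q16; q19-a->q20; q19-b->q13; q19-c->q21; q20-a->q17; q20-b->q18; q20-c->q19; q21-a->q20; q21-b->q13; q21-c->q21

Build one automaton per condition and run them in lockstep. The first has 4 states tracking partial matches of the forbidden pattern `acb`; the second has 13 states tracking the last 2 symbols read. A product state is a pair (one from each), accepting exactly when both do.
A 22-state machine:
          a    b    c  
>  q0     q1   q2   q3 
   q1     q4   q5   q6 
   q2     q7   q8   q9 
   q3    q10  q11  q12 
   q4     q4   q5   q6 
   q5     q7   q8   q9 
   q6    q10  q13  q12 
   q7     q4   q5   q6 
   q8     q7   q8   q9 
   q9    q10  q11  q12 
 * q10    q4   q5   q6 
 * q11    q7   q8   q9 
 * q12   q10  q11  q12 
   q13   q14  q15  q16 
   q14   q17  q18  q19 
   q15   q14  q15  q16 
   q16   q20  q13  q21 
   q17   q17  q18  q19 
   q18   q14  q15  q16 
   q19   q20  q13  q21 
   q20   q17  q18  q19 
   q21   q20  q13  q21 
(> = start, * = accepting)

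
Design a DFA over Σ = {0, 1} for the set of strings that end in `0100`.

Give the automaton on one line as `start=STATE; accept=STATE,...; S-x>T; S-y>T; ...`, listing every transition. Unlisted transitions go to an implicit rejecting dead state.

Let each state record the length of the longest suffix of the input read so far that is also a prefix of `0100`. s1 means the last symbol is `0`; s2 means the last 2 symbols are `01`; s3 means the last 3 symbols are `010`; s4 means the last 4 symbols are `0100`. Accept only at s4, where the string currently ends in `0100`.
A 5-state machine:
        0   1  
>  s0   s1  s0 
   s1   s1  s2 
   s2   s3  s0 
   s3   s4  s2 
 * s4   s1  s2 
(> = start, * = accepting)

start=s0; accept=s4; s0-0>s1; s0-1>s0; s1-0>s1; s1-1>s2; s2-0>s3; s2-1>s0; s3-0>s4; s3-1>s2; s4-0>s1; s4-1>s2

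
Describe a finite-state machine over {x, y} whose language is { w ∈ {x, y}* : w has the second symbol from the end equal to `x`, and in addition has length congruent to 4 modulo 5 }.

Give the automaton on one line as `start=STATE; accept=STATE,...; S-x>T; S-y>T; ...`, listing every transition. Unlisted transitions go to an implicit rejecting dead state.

Run two small machines in parallel and take their product. One (7 states) tracks the last 2 symbols read; the other (5 states) tracks the input length modulo 5. Each combined state is a pair, one component from each; accept when both components accept.
          x    y  
>  S0     S1   S2 
   S1     S3   S4 
   S2     S5   S6 
   S3     S7   S8 
   S4     S9  S10 
   S5     S7   S8 
   S6     S9  S10 
   S7    S11  S12 
   S8    S13  S14 
   S9    S11  S12 
   S10   S13  S14 
 * S11   S15  S16 
 * S12   S17  S18 
   S13   S15  S16 
   S14   S17  S18 
   S15   S19  S20 
   S16   S21  S22 
   S17   S19  S20 
   S18   S21  S22 
   S19    S3   S4 
   S20    S5   S6 
   S21    S3   S4 
   S22    S5   S6 
(> = start, * = accepting)

start=S0; accept=S11,S12; S0-x>S1; S0-y>S2; S1-x>S3; S1-y>S4; S2-x>S5; S2-y>S6; S3-x>S7; S3-y>S8; S4-x>S9; S4-y>S10; S5-x>S7; S5-y>S8; S6-x>S9; S6-y>S10; S7-x>S11; S7-y>S12; S8-x>S13; S8-y>S14; S9-x>S11; S9-y>S12; S10-x>S13; S10-y>S14; S11-x>S15; S11-y>S16; S12-x>S17; S12-y>S18; S13-x>S15; S13-y>S16; S14-x>S17; S14-y>S18; S15-x>S19; S15-y>S20; S16-x>S21; S16-y>S22; S17-x>S19; S17-y>S20; S18-x>S21; S18-y>S22; S19-x>S3; S19-y>S4; S20-x>S5; S20-y>S6; S21-x>S3; S21-y>S4; S22-x>S5; S22-y>S6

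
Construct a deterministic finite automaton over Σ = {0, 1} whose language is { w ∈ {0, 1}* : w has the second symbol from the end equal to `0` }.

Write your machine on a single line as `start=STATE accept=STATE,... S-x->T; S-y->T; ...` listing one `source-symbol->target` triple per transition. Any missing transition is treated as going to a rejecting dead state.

Because acceptance depends on a position counted from the end, the machine has to buffer the most recent 2 symbols. Make each state the string of the last up-to-2 symbols read; on input `x` shift the window left and append `x`. Accept when the buffered window has length 2 and begins with `0`.
7 states suffice.
        0   1  
>  s0   s1  s2 
   s1   s3  s4 
   s2   s5  s6 
 * s3   s3  s4 
 * s4   s5  s6 
   s5   s3  s4 
   s6   s5  s6 
(> = start, * = accepting)

start=s0; accept=s3,s4; s0-0->s1; s0-1->s2; s1-0->s3; s1-1->s4; s2-0->s5; s2-1->s6; s3-0->s3; s3-1->s4; s4-0->s5; s4-1->s6; s5-0->s3; s5-1->s4; s6-0->s5; s6-1->s6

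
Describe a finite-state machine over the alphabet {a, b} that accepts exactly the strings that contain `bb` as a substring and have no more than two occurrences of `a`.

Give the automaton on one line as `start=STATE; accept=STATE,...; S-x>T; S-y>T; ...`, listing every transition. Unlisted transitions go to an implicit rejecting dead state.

Handle the two conditions separately and then intersect. One (3 states) tracks whether and how much of `bb` has been seen; the other (4 states) tracks the count of `a`s, saturating at 3. Each combined state is a pair, one component from each; accept when both components accept. After merging equivalent states the machine shrinks.
        a   b  
>  q0   q1  q2 
   q1   q3  q4 
   q2   q1  q5 
   q3   q6  q7 
   q4   q3  q8 
 * q5   q8  q5 
   q6   q6  q6 
   q7   q6  q9 
 * q8   q9  q8 
 * q9   q6  q9 
(> = start, * = accepting)

start=q0; accept=q5,q8,q9; q0-a>q1; q0-b>q2; q1-a>q3; q1-b>q4; q2-a>q1; q2-b>q5; q3-a>q6; q3-b>q7; q4-a>q3; q4-b>q8; q5-a>q8; q5-b>q5; q6-a>q6; q6-b>q6; q7-a>q6; q7-b>q9; q8-a>q9; q8-b>q8; q9-a>q6; q9-b>q9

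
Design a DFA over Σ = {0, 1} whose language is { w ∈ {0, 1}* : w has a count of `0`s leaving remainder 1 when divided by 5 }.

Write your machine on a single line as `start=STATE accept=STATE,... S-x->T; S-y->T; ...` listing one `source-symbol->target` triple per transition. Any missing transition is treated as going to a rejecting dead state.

Keep the running count of `0`s modulo 5: each `0` advances along the cycle A → B → C → D → E → A while other symbols loop. Accept at B.
       0  1 
>  A   B  A 
 * B   C  B 
   C   D  C 
   D   E  D 
   E   A  E 
(> = start, * = accepting)

start=A; accept=B; A-0->B; A-1->A; B-0->C; B-1->B; C-0->D; C-1->C; D-0->E; D-1->D; E-0->A; E-1->E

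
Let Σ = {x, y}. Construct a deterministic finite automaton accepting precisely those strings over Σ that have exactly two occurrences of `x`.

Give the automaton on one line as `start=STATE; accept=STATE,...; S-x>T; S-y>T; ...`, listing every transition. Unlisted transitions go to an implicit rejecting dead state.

Count `x`s, saturating at 3: states q0 through q2 mean 0 through 2 `x`s seen; q3 means more than 2. Each `x` increments (capped at q3); other symbols loop. Accept from {q2}.
A 4-state machine:
        x   y  
>  q0   q1  q0 
   q1   q2  q1 
 * q2   q3  q2 
   q3   q3  q3 
(> = start, * = accepting)

start=q0; accept=q2; q0-x>q1; q0-y>q0; q1-x>q2; q1-y>q1; q2-x>q3; q2-y>q2; q3-x>q3; q3-y>q3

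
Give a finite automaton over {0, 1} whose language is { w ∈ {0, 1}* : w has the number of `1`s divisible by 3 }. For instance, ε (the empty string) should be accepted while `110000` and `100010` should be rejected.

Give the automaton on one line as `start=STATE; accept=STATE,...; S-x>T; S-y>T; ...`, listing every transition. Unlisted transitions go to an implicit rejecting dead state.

Keep the running count of `1`s modulo 3: each `1` advances along the cycle q0 → q1 → q2 → q0 while other symbols loop. Accept at q0.
3 states suffice.
        0   1  
>* q0   q0  q1 
   q1   q1  q2 
   q2   q2  q0 
(> = start, * = accepting)

start=q0; accept=q0; q0-0>q0; q0-1>q1; q1-0>q1; q1-1>q2; q2-0>q2; q2-1>q0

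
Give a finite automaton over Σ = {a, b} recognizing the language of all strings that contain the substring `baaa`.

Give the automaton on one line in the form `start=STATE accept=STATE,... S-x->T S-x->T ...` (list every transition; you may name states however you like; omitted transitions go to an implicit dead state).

start=q0 accept=q4 q0-a->q0 q0-b->q1 q1-a->q2 q1-b->q1 q2-a->q3 q2-b->q1 q3-a->q4 q3-b->q1 q4-a->q4 q4-b->q4

Track how much of `baaa` has been matched so far: state q0 is no progress, q4 is the absorbing accept state reached once `baaa` has occurred. Intermediate states record partial matches; on a mismatch, fall back to the longest reusable overlap.
        a   b  
>  q0   q0  q1 
   q1   q2  q1 
   q2   q3  q1 
   q3   q4  q1 
 * q4   q4  q4 
(> = start, * = accepting)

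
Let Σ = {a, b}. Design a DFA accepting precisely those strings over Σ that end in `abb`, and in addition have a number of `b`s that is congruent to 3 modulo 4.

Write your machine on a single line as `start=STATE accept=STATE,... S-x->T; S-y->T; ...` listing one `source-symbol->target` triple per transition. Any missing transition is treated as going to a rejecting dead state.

start=q0; accept=q10; q0-a->q1; q0-b->q2; q1-a->q1; q1-b->q3; q2-a->q4; q2-b->q5; q3-a->q4; q3-b->q6; q4-a->q4; q4-b->q7; q5-a->q8; q5-b->q9; q6-a->q8; q6-b->q9; q7-a->q8; q7-b->q10; q8-a->q8; q8-b->q11; q9-a->q12; q9-b->q0; q10-a->q12; q10-b->q0; q11-a->q12; q11-b->q13; q12-a->q12; q12-b->q14; q13-a->q1; q13-b->q2; q14-a->q1; q14-b->q15; q15-a->q4; q15-b->q5

Run two small machines in parallel and take their product. One (4 states) tracks how much of the suffix `abb` has currently been matched; the other (4 states) tracks the count of `b`s modulo 4. Each combined state is a pair, one component from each; accept when both components accept.
With 16 states:
          a    b  
>  q0     q1   q2 
   q1     q1   q3 
   q2     q4   q5 
   q3     q4   q6 
   q4     q4   q7 
   q5     q8   q9 
   q6     q8   q9 
   q7     q8  q10 
   q8     q8  q11 
   q9    q12   q0 
 * q10   q12   q0 
   q11   q12  q13 
   q12   q12  q14 
   q13    q1   q2 
   q14    q1  q15 
   q15    q4   q5 
(> = start, * = accepting)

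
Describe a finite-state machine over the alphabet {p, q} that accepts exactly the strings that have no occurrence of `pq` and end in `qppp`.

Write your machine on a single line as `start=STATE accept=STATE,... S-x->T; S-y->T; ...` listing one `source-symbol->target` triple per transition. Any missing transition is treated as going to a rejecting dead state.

start=S0; accept=S5; S0-p->S1; S0-q->S2; S1-p->S1; S1-q->S1; S2-p->S3; S2-q->S2; S3-p->S4; S3-q->S1; S4-p->S5; S4-q->S1; S5-p->S1; S5-q->S1

Build one automaton per condition and run them in lockstep. One (3 states) tracks partial matches of the forbidden pattern `pq`; the other (5 states) tracks how much of the suffix `qppp` has currently been matched. Each combined state is a pair, one component from each; accept when both components accept. Equivalent product states are then merged.
6 states suffice.
        p   q  
>  S0   S1  S2 
   S1   S1  S1 
   S2   S3  S2 
   S3   S4  S1 
   S4   S5  S1 
 * S5   S1  S1 
(> = start, * = accepting)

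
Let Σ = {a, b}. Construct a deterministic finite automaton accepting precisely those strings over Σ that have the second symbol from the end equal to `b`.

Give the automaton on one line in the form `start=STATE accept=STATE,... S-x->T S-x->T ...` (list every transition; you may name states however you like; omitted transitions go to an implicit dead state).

start=s0 accept=s5,s6 s0-a->s1 s0-b->s2 s1-a->s3 s1-b->s4 s2-a->s5 s2-b->s6 s3-a->s3 s3-b->s4 s4-a->s5 s4-b->s6 s5-a->s3 s5-b->s4 s6-a->s5 s6-b->s6

Because acceptance depends on a position counted from the end, the machine has to buffer the most recent 2 symbols. Make each state the string of the last up-to-2 symbols read; on input `x` shift the window left and append `x`. Accept when the buffered window has length 2 and begins with `b`.
A 7-state machine:
        a   b  
>  s0   s1  s2 
   s1   s3  s4 
   s2   s5  s6 
   s3   s3  s4 
   s4   s5  s6 
 * s5   s3  s4 
 * s6   s5  s6 
(> = start, * = accepting)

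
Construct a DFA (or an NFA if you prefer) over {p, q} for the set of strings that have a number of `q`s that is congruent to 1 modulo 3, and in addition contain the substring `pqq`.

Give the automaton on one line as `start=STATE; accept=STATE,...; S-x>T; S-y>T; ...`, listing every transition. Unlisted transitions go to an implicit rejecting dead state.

start=s0; accept=s11; s0-p>s1; s0-q>s2; s1-p>s1; s1-q>s3; s2-p>s4; s2-q>s5; s3-p>s4; s3-q>s6; s4-p>s4; s4-q>s7; s5-p>s8; s5-q>s0; s6-p>s6; s6-q>s9; s7-p>s8; s7-q>s9; s8-p>s8; s8-q>s10; s9-p>s9; s9-q>s11; s10-p>s1; s10-q>s11; s11-p>s11; s11-q>s6

Run two small machines in parallel and take their product. One (3 states) tracks the count of `q`s modulo 3; the other (4 states) tracks whether and how much of `pqq` has been seen. Each combined state is a pair, one component from each; accept when both components accept.
          p    q  
>  s0     s1   s2 
   s1     s1   s3 
   s2     s4   s5 
   s3     s4   s6 
   s4     s4   s7 
   s5     s8   s0 
   s6     s6   s9 
   s7     s8   s9 
   s8     s8  s10 
   s9     s9  s11 
   s10    s1  s11 
 * s11   s11   s6 
(> = start, * = accepting)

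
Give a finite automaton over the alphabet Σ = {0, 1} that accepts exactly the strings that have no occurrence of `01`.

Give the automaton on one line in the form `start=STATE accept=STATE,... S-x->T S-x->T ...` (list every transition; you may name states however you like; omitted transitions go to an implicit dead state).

start=S0 accept=S0,S1 S0-0->S1 S0-1->S0 S1-0->S1 S1-1->S2 S2-0->S2 S2-1->S2

Track partial matches of the forbidden pattern `01`. State S2 is a dead state reached once `01` has occurred; every other state accepts. S0 means no part of `01` is currently matched.
A 3-state machine:
        0   1  
>* S0   S1  S0 
 * S1   S1  S2 
   S2   S2  S2 
(> = start, * = accepting)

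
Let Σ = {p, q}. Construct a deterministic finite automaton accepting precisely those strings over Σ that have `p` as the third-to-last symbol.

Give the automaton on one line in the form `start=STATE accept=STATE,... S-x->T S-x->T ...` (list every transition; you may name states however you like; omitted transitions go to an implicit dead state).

start=s0 accept=s7,s8,s9,s10 s0-p->s1 s0-q->s2 s1-p->s3 s1-q->s4 s2-p->s5 s2-q->s6 s3-p->s7 s3-q->s8 s4-p->s9 s4-q->s10 s5-p->s11 s5-q->s12 s6-p->s13 s6-q->s14 s7-p->s7 s7-q->s8 s8-p->s9 s8-q->s10 s9-p->s11 s9-q->s12 s10-p->s13 s10-q->s14 s11-p->s7 s11-q->s8 s12-p->s9 s12-q->s10 s13-p->s11 s13-q->s12 s14-p->s13 s14-q->s14

Because acceptance depends on a position counted from the end, the machine has to buffer the most recent 3 symbols. Make each state the string of the last up-to-3 symbols read; on input `x` shift the window left and append `x`. Accept when the buffered window has length 3 and begins with `p`.
15 states suffice.
          p    q  
>  s0     s1   s2 
   s1     s3   s4 
   s2     s5   s6 
   s3     s7   s8 
   s4     s9  s10 
   s5    s11  s12 
   s6    s13  s14 
 * s7     s7   s8 
 * s8     s9  s10 
 * s9    s11  s12 
 * s10   s13  s14 
   s11    s7   s8 
   s12    s9  s10 
   s13   s11  s12 
   s14   s13  s14 
(> = start, * = accepting)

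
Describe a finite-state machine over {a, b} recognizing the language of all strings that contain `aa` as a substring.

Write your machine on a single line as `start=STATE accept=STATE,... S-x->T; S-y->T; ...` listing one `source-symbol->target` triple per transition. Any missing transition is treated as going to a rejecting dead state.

start=s0; accept=s2; s0-a->s1; s0-b->s0; s1-a->s2; s1-b->s0; s2-a->s2; s2-b->s2

States s0..s1 record the length of the longest prefix of `aa` that matches the current input suffix. Reaching s2 means `aa` has been seen, and we stay there forever. Accept from s2.
With 3 states:
        a   b  
>  s0   s1  s0 
   s1   s2  s0 
 * s2   s2  s2 
(> = start, * = accepting)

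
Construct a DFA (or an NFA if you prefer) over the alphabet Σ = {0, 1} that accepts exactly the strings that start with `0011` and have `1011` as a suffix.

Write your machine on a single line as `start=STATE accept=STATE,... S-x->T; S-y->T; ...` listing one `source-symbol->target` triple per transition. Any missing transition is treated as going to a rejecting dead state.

Build one automaton per condition and run them in lockstep. One (6 states) tracks whether the input so far still matches the prefix `0011`; the other (5 states) tracks how much of the suffix `1011` has currently been matched. Each combined state is a pair, one component from each; accept when both components accept. Equivalent product states are then merged.
10 states suffice.
       0  1 
>  A   B  C 
   B   D  C 
   C   C  C 
   D   C  E 
   E   C  F 
   F   G  F 
   G   H  I 
   H   H  F 
   I   G  J 
 * J   G  F 
(> = start, * = accepting)

start=A; accept=J; A-0->B; A-1->C; B-0->D; B-1->C; C-0->C; C-1->C; D-0->C; D-1->E; E-0->C; E-1->F; F-0->G; F-1->F; G-0->H; G-1->I; H-0->H; H-1->F; I-0->G; I-1->J; J-0->G; J-1->F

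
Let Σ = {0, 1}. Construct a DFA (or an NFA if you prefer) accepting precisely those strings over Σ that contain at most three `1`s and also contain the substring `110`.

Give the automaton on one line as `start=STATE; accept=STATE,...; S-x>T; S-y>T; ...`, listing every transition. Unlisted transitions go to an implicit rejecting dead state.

Handle the two conditions separately and then intersect. One (5 states) tracks the count of `1`s, saturating at 4; the other (4 states) tracks whether and how much of `110` has been seen. Each combined state is a pair, one component from each; accept when both components accept.
          0    1  
>  S0     S0   S1 
   S1     S2   S3 
   S2     S2   S4 
   S3     S5   S6 
   S4     S7   S6 
 * S5     S5   S8 
   S6     S8   S9 
   S7     S7  S10 
 * S8     S8  S11 
   S9    S11   S9 
   S10   S12   S9 
   S11   S11  S11 
   S12   S12  S13 
   S13   S14   S9 
   S14   S14  S13 
(> = start, * = accepting)

start=S0; accept=S5,S8; S0-0>S0; S0-1>S1; S1-0>S2; S1-1>S3; S2-0>S2; S2-1>S4; S3-0>S5; S3-1>S6; S4-0>S7; S4-1>S6; S5-0>S5; S5-1>S8; S6-0>S8; S6-1>S9; S7-0>S7; S7-1>S10; S8-0>S8; S8-1>S11; S9-0>S11; S9-1>S9; S10-0>S12; S10-1>S9; S11-0>S11; S11-1>S11; S12-0>S12; S12-1>S13; S13-0>S14; S13-1>S9; S14-0>S14; S14-1>S13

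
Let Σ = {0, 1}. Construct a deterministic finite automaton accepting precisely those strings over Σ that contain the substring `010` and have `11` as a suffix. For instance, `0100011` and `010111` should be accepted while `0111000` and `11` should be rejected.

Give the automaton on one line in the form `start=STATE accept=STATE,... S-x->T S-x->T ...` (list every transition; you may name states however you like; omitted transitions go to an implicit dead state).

Build one automaton per condition and run them in lockstep. The first has 4 states tracking whether and how much of `010` has been seen; the second has 3 states tracking how much of the suffix `11` has currently been matched. A product state is a pair (one from each), accepting exactly when both do. Minimizing collapses redundant product states.
A 6-state machine:
        0   1  
>  q0   q1  q0 
   q1   q1  q2 
   q2   q3  q0 
   q3   q3  q4 
   q4   q3  q5 
 * q5   q3  q5 
(> = start, * = accepting)

start=q0 accept=q5 q0-0->q1 q0-1->q0 q1-0->q1 q1-1->q2 q2-0->q3 q2-1->q0 q3-0->q3 q3-1->q4 q4-0->q3 q4-1->q5 q5-0->q3 q5-1->q5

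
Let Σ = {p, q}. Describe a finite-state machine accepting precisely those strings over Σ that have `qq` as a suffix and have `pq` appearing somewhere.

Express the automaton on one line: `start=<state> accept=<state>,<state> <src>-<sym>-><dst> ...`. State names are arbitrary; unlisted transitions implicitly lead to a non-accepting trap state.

start=S0 accept=S3 S0-p->S1 S0-q->S0 S1-p->S1 S1-q->S2 S2-p->S1 S2-q->S3 S3-p->S1 S3-q->S3

Run two small machines in parallel and take their product. One (3 states) tracks how much of the suffix `qq` has currently been matched; the other (3 states) tracks whether and how much of `pq` has been seen. Each combined state is a pair, one component from each; accept when both components accept. Equivalent product states are then merged.
With 4 states:
        p   q  
>  S0   S1  S0 
   S1   S1  S2 
   S2   S1  S3 
 * S3   S1  S3 
(> = start, * = accepting)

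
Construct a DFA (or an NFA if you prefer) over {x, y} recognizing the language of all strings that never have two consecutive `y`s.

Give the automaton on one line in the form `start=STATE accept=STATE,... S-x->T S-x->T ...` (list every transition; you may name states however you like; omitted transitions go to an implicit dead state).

This is the complement of 'contains `yy`'. Use the same substring-matching states — A through C holding how much of `yy` has just been matched — but flip the accepting set: everything except the trap C accepts.
       x  y 
>* A   A  B 
 * B   A  C 
   C   C  C 
(> = start, * = accepting)

start=A accept=A,B A-x->A A-y->B B-x->A B-y->C C-x->C C-y->C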